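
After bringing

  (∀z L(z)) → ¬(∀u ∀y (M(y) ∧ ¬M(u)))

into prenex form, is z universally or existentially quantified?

First replace A → B with ¬A ∨ B.
  ¬(∀z L(z)) ∨ ¬(∀u ∀y (M(y) ∧ ¬M(u)))
Push ¬ through the quantifiers and connectives to reach negation normal form:
  (∃z ¬L(z)) ∨ (∃u ∃y (¬M(y) ∨ M(u)))
All bound variables are already distinct, so no renaming is needed.
Pull the quantifiers to the front (each side's bound variable is not free in the other side):
  ∃z ∃u ∃y (¬L(z) ∨ ¬M(y) ∨ M(u))
The quantifier ∀z sits under an odd number of negations (counting the antecedent side of each →), so it flips to ∃z.

existential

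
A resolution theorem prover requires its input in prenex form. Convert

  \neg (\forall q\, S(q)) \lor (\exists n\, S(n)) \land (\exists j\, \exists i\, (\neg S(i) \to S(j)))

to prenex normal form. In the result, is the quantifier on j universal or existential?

existential

Eliminate → and ↔ using ¬ and ∨.
  \neg (\forall q\, S(q)) \lor (\exists n\, S(n)) \land (\exists j\, \exists i\, (\neg \neg S(i) \lor S(j)))
Move each ¬ inward, flipping quantifiers it crosses:
  (\exists q\, \neg S(q)) \lor (\exists n\, S(n)) \land (\exists j\, \exists i\, (S(i) \lor S(j)))
Pull the quantifiers to the front (each side's bound variable is not free in the other side):
  \exists q\, \exists n\, \exists j\, \exists i\, (\neg S(q) \lor S(n) \land (S(i) \lor S(j)))
The quantifier \exists j sits under an even number of negations (counting the antecedent side of each →), so it remains existential.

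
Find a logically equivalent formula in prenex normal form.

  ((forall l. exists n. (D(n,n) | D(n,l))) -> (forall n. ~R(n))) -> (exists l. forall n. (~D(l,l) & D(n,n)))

First replace A → B with ¬A ∨ B.
  ~(~(forall l. exists n. (D(n,n) | D(n,l))) | (forall n. ~R(n))) | (exists l. forall n. (~D(l,l) & D(n,n)))
Drive negations inward (¬∀x A ≡ ∃x ¬A, ¬∃x A ≡ ∀x ¬A, De Morgan for ∧/∨):
  (forall l. exists n. (D(n,n) | D(n,l))) & (exists n. R(n)) | (exists l. forall n. (~D(l,l) & D(n,n)))
Standardize variables apart so no two quantifiers bind the same name: n↦t, l↦w, n↦u1.
  (forall l. exists n. (D(n,n) | D(n,l))) & (exists t. R(t)) | (exists w. forall u1. (~D(w,w) & D(u1,u1)))
Pull the quantifiers to the front (each side's bound variable is not free in the other side):
  forall l. exists n. exists t. exists w. forall u1. ((D(n,n) | D(n,l)) & R(t) | ~D(w,w) & D(u1,u1))

forall l. exists n. exists t. exists w. forall u1. ((D(n,n) | D(n,l)) & R(t) | ~D(w,w) & D(u1,u1))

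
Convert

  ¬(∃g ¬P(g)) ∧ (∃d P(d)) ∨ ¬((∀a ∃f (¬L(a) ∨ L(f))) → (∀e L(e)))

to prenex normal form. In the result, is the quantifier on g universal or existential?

universal

Eliminate → and ↔ using ¬ and ∨.
  ¬(∃g ¬P(g)) ∧ (∃d P(d)) ∨ ¬(¬(∀a ∃f (¬L(a) ∨ L(f))) ∨ (∀e L(e)))
Drive negations inward (¬∀x A ≡ ∃x ¬A, ¬∃x A ≡ ∀x ¬A, De Morgan for ∧/∨):
  (∀g P(g)) ∧ (∃d P(d)) ∨ (∀a ∃f (¬L(a) ∨ L(f))) ∧ (∃e ¬L(e))
Finally move all quantifiers to the prefix:
  ∀g ∃d ∀a ∃f ∃e (P(g) ∧ P(d) ∨ (¬L(a) ∨ L(f)) ∧ ¬L(e))
The quantifier ∃g sits under an odd number of negations (counting the antecedent side of each →), so it flips to ∀g.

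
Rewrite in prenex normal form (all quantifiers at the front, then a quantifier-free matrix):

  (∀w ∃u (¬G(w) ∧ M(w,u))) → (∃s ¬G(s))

First replace A → B with ¬A ∨ B.
  ¬(∀w ∃u (¬G(w) ∧ M(w,u))) ∨ (∃s ¬G(s))
Push ¬ through the quantifiers and connectives to reach negation normal form:
  (∃w ∀u (G(w) ∨ ¬M(w,u))) ∨ (∃s ¬G(s))
All bound variables are already distinct, so no renaming is needed.
Pull the quantifiers to the front (each side's bound variable is not free in the other side):
  ∃w ∀u ∃s (G(w) ∨ ¬M(w,u) ∨ ¬G(s))

∃w ∀u ∃s (G(w) ∨ ¬M(w,u) ∨ ¬G(s))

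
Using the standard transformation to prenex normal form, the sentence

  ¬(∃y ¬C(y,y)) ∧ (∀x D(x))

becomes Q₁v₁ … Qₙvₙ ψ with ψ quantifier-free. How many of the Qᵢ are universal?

Move each ¬ inward, flipping quantifiers it crosses:
  (∀y C(y,y)) ∧ (∀x D(x))
All bound variables are already distinct, so no renaming is needed.
Pull the quantifiers to the front (each side's bound variable is not free in the other side):
  ∀y ∀x (C(y,y) ∧ D(x))
The prefix is ∀y ∀x: 2 universal, 0 existential.

2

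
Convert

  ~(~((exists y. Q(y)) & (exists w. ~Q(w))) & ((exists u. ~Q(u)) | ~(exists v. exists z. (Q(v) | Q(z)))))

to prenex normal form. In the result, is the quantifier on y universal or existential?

existential

Drive negations inward (¬∀x A ≡ ∃x ¬A, ¬∃x A ≡ ∀x ¬A, De Morgan for ∧/∨):
  (exists y. Q(y)) & (exists w. ~Q(w)) | (forall u. Q(u)) & (exists v. exists z. (Q(v) | Q(z)))
All bound variables are already distinct, so no renaming is needed.
Pull the quantifiers to the front (each side's bound variable is not free in the other side):
  exists y. exists w. forall u. exists v. exists z. (Q(y) & ~Q(w) | Q(u) & (Q(v) | Q(z)))
The quantifier exists y sits under an even number of negations, so it remains existential.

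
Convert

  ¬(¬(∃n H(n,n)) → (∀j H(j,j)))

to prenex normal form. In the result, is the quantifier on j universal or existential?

Eliminate → and ↔ using ¬ and ∨.
  ¬(¬¬(∃n H(n,n)) ∨ (∀j H(j,j)))
Push ¬ through the quantifiers and connectives to reach negation normal form:
  (∀n ¬H(n,n)) ∧ (∃j ¬H(j,j))
All bound variables are already distinct, so no renaming is needed.
Extract every quantifier outward, since the variables are now distinct and don't occur free across branches:
  ∀n ∃j (¬H(n,n) ∧ ¬H(j,j))
The quantifier ∀j sits under an odd number of negations (counting the antecedent side of each →), so it flips to ∃j.

existential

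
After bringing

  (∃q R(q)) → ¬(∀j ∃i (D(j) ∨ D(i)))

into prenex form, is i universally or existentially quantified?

Eliminate → and ↔ using ¬ and ∨.
  ¬(∃q R(q)) ∨ ¬(∀j ∃i (D(j) ∨ D(i)))
Drive negations inward (¬∀x A ≡ ∃x ¬A, ¬∃x A ≡ ∀x ¬A, De Morgan for ∧/∨):
  (∀q ¬R(q)) ∨ (∃j ∀i (¬D(j) ∧ ¬D(i)))
All bound variables are already distinct, so no renaming is needed.
Pull the quantifiers to the front (each side's bound variable is not free in the other side):
  ∀q ∃j ∀i (¬R(q) ∨ ¬D(j) ∧ ¬D(i))
The quantifier ∃i sits under an odd number of negations (counting the antecedent side of each →), so it flips to ∀i.

universal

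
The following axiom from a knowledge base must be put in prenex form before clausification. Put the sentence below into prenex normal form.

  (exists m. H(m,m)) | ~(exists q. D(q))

exists m. forall q. (H(m,m) | ~D(q))

Push ¬ through the quantifiers and connectives to reach negation normal form:
  (exists m. H(m,m)) | (forall q. ~D(q))
Finally move all quantifiers to the prefix:
  exists m. forall q. (H(m,m) | ~D(q))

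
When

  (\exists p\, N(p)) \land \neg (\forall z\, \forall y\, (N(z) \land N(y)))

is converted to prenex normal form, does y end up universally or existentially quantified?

existential

Move each ¬ inward, flipping quantifiers it crosses:
  (\exists p\, N(p)) \land (\exists z\, \exists y\, (\neg N(z) \lor \neg N(y)))
All bound variables are already distinct, so no renaming is needed.
Pull the quantifiers to the front (each side's bound variable is not free in the other side):
  \exists p\, \exists z\, \exists y\, (N(p) \land (\neg N(z) \lor \neg N(y)))
The quantifier \forall y sits under an odd number of negations, so it flips to \exists y.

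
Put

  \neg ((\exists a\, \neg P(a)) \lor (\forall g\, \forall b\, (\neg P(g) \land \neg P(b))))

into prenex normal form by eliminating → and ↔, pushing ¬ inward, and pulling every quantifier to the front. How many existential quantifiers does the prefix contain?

2

Push ¬ through the quantifiers and connectives to reach negation normal form:
  (\forall a\, P(a)) \land (\exists g\, \exists b\, (P(g) \lor P(b)))
All bound variables are already distinct, so no renaming is needed.
Finally move all quantifiers to the prefix:
  \forall a\, \exists g\, \exists b\, (P(a) \land (P(g) \lor P(b)))
The prefix is \forall a \exists g \exists b: 1 universal, 2 existential.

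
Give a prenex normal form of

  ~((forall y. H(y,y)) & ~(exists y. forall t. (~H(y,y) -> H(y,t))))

First replace A → B with ¬A ∨ B.
  ~((forall y. H(y,y)) & ~(exists y. forall t. (~~H(y,y) | H(y,t))))
Move each ¬ inward, flipping quantifiers it crosses:
  (exists y. ~H(y,y)) | (exists y. forall t. (H(y,y) | H(y,t)))
Rename bound variables to avoid capture: y↦w1.
  (exists y. ~H(y,y)) | (exists w1. forall t. (H(w1,w1) | H(w1,t)))
Pull the quantifiers to the front (each side's bound variable is not free in the other side):
  exists y. exists w1. forall t. (~H(y,y) | H(w1,w1) | H(w1,t))

exists y. exists w1. forall t. (~H(y,y) | H(w1,w1) | H(w1,t))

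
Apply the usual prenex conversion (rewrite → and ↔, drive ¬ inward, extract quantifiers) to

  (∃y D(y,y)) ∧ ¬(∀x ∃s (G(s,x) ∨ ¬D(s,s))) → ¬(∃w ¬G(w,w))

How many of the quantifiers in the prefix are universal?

3

Eliminate → and ↔ using ¬ and ∨.
  ¬((∃y D(y,y)) ∧ ¬(∀x ∃s (G(s,x) ∨ ¬D(s,s)))) ∨ ¬(∃w ¬G(w,w))
Drive negations inward (¬∀x A ≡ ∃x ¬A, ¬∃x A ≡ ∀x ¬A, De Morgan for ∧/∨):
  (∀y ¬D(y,y)) ∨ (∀x ∃s (G(s,x) ∨ ¬D(s,s))) ∨ (∀w G(w,w))
Extract every quantifier outward, since the variables are now distinct and don't occur free across branches:
  ∀y ∀x ∃s ∀w (¬D(y,y) ∨ G(s,x) ∨ ¬D(s,s) ∨ G(w,w))
The prefix is ∀y ∀x ∃s ∀w: 3 universal, 1 existential.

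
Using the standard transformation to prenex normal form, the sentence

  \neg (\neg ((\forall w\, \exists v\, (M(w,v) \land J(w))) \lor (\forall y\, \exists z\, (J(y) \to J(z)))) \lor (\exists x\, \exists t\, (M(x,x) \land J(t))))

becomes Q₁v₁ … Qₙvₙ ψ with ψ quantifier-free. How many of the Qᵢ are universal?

Eliminate → and ↔ using ¬ and ∨.
  \neg (\neg ((\forall w\, \exists v\, (M(w,v) \land J(w))) \lor (\forall y\, \exists z\, (\neg J(y) \lor J(z)))) \lor (\exists x\, \exists t\, (M(x,x) \land J(t))))
Drive negations inward (¬∀x A ≡ ∃x ¬A, ¬∃x A ≡ ∀x ¬A, De Morgan for ∧/∨):
  ((\forall w\, \exists v\, (M(w,v) \land J(w))) \lor (\forall y\, \exists z\, (\neg J(y) \lor J(z)))) \land (\forall x\, \forall t\, (\neg M(x,x) \lor \neg J(t)))
All bound variables are already distinct, so no renaming is needed.
Pull the quantifiers to the front (each side's bound variable is not free in the other side):
  \forall w\, \exists v\, \forall y\, \exists z\, \forall x\, \forall t\, ((M(w,v) \land J(w) \lor \neg J(y) \lor J(z)) \land (\neg M(x,x) \lor \neg J(t)))
The prefix is \forall w \exists v \forall y \exists z \forall x \forall t: 4 universal, 2 existential.

4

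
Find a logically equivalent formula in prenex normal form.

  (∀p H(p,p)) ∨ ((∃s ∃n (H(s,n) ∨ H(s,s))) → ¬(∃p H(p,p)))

First replace A → B with ¬A ∨ B.
  (∀p H(p,p)) ∨ ¬(∃s ∃n (H(s,n) ∨ H(s,s))) ∨ ¬(∃p H(p,p))
Drive negations inward (¬∀x A ≡ ∃x ¬A, ¬∃x A ≡ ∀x ¬A, De Morgan for ∧/∨):
  (∀p H(p,p)) ∨ (∀s ∀n (¬H(s,n) ∧ ¬H(s,s))) ∨ (∀p ¬H(p,p))
Standardize variables apart so no two quantifiers bind the same name: p↦b.
  (∀p H(p,p)) ∨ (∀s ∀n (¬H(s,n) ∧ ¬H(s,s))) ∨ (∀b ¬H(b,b))
Finally move all quantifiers to the prefix:
  ∀p ∀s ∀n ∀b (H(p,p) ∨ ¬H(s,n) ∧ ¬H(s,s) ∨ ¬H(b,b))

∀p ∀s ∀n ∀b (H(p,p) ∨ ¬H(s,n) ∧ ¬H(s,s) ∨ ¬H(b,b))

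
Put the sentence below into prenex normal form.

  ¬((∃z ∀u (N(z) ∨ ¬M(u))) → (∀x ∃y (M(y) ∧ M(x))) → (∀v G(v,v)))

Eliminate → and ↔ using ¬ and ∨.
  ¬(¬(∃z ∀u (N(z) ∨ ¬M(u))) ∨ ¬(∀x ∃y (M(y) ∧ M(x))) ∨ (∀v G(v,v)))
Drive negations inward (¬∀x A ≡ ∃x ¬A, ¬∃x A ≡ ∀x ¬A, De Morgan for ∧/∨):
  (∃z ∀u (N(z) ∨ ¬M(u))) ∧ (∀x ∃y (M(y) ∧ M(x))) ∧ (∃v ¬G(v,v))
All bound variables are already distinct, so no renaming is needed.
Finally move all quantifiers to the prefix:
  ∃z ∀u ∀x ∃y ∃v ((N(z) ∨ ¬M(u)) ∧ M(y) ∧ M(x) ∧ ¬G(v,v))

∃z ∀u ∀x ∃y ∃v ((N(z) ∨ ¬M(u)) ∧ M(y) ∧ M(x) ∧ ¬G(v,v))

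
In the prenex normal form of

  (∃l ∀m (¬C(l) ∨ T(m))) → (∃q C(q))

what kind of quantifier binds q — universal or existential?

Eliminate → and ↔ using ¬ and ∨.
  ¬(∃l ∀m (¬C(l) ∨ T(m))) ∨ (∃q C(q))
Push ¬ through the quantifiers and connectives to reach negation normal form:
  (∀l ∃m (C(l) ∧ ¬T(m))) ∨ (∃q C(q))
Finally move all quantifiers to the prefix:
  ∀l ∃m ∃q (C(l) ∧ ¬T(m) ∨ C(q))
The quantifier ∃q sits under an even number of negations (counting the antecedent side of each →), so it remains existential.

existential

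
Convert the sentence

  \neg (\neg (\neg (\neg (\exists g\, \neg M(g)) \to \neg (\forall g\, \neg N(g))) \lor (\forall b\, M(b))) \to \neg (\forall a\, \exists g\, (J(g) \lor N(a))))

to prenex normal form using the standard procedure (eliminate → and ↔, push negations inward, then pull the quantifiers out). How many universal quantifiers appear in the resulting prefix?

1

Eliminate → and ↔ using ¬ and ∨.
  \neg (\neg \neg (\neg (\neg \neg (\exists g\, \neg M(g)) \lor \neg (\forall g\, \neg N(g))) \lor (\forall b\, M(b))) \lor \neg (\forall a\, \exists g\, (J(g) \lor N(a))))
Drive negations inward (¬∀x A ≡ ∃x ¬A, ¬∃x A ≡ ∀x ¬A, De Morgan for ∧/∨):
  ((\exists g\, \neg M(g)) \lor (\exists g\, N(g))) \land (\exists b\, \neg M(b)) \land (\forall a\, \exists g\, (J(g) \lor N(a)))
Give each quantifier a distinct variable: g↦t, g↦c.
  ((\exists g\, \neg M(g)) \lor (\exists t\, N(t))) \land (\exists b\, \neg M(b)) \land (\forall a\, \exists c\, (J(c) \lor N(a)))
Finally move all quantifiers to the prefix:
  \exists g\, \exists t\, \exists b\, \forall a\, \exists c\, ((\neg M(g) \lor N(t)) \land \neg M(b) \land (J(c) \lor N(a)))
The prefix is \exists g \exists t \exists b \forall a \exists c: 1 universal, 4 existential.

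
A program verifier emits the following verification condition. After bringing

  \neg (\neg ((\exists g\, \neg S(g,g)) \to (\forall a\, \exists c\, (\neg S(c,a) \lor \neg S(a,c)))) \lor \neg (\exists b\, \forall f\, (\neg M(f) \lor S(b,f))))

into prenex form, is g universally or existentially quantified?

universal

First replace A → B with ¬A ∨ B.
  \neg (\neg (\neg (\exists g\, \neg S(g,g)) \lor (\forall a\, \exists c\, (\neg S(c,a) \lor \neg S(a,c)))) \lor \neg (\exists b\, \forall f\, (\neg M(f) \lor S(b,f))))
Push ¬ through the quantifiers and connectives to reach negation normal form:
  ((\forall g\, S(g,g)) \lor (\forall a\, \exists c\, (\neg S(c,a) \lor \neg S(a,c)))) \land (\exists b\, \forall f\, (\neg M(f) \lor S(b,f)))
Pull the quantifiers to the front (each side's bound variable is not free in the other side):
  \forall g\, \forall a\, \exists c\, \exists b\, \forall f\, ((S(g,g) \lor \neg S(c,a) \lor \neg S(a,c)) \land (\neg M(f) \lor S(b,f)))
The quantifier \exists g sits under an odd number of negations (counting the antecedent side of each →), so it flips to \forall g.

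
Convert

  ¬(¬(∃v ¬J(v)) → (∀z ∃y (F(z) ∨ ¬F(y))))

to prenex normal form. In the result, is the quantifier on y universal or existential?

Eliminate → and ↔ using ¬ and ∨.
  ¬(¬¬(∃v ¬J(v)) ∨ (∀z ∃y (F(z) ∨ ¬F(y))))
Push ¬ through the quantifiers and connectives to reach negation normal form:
  (∀v J(v)) ∧ (∃z ∀y (¬F(z) ∧ F(y)))
Pull the quantifiers to the front (each side's bound variable is not free in the other side):
  ∀v ∃z ∀y (J(v) ∧ ¬F(z) ∧ F(y))
The quantifier ∃y sits under an odd number of negations (counting the antecedent side of each →), so it flips to ∀y.

universal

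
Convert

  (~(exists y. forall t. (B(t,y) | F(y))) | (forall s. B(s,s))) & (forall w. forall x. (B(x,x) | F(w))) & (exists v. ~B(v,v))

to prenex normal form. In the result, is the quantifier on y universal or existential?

universal

Push ¬ through the quantifiers and connectives to reach negation normal form:
  ((forall y. exists t. (~B(t,y) & ~F(y))) | (forall s. B(s,s))) & (forall w. forall x. (B(x,x) | F(w))) & (exists v. ~B(v,v))
All bound variables are already distinct, so no renaming is needed.
Extract every quantifier outward, since the variables are now distinct and don't occur free across branches:
  forall y. exists t. forall s. forall w. forall x. exists v. ((~B(t,y) & ~F(y) | B(s,s)) & (B(x,x) | F(w)) & ~B(v,v))
The quantifier exists y sits under an odd number of negations, so it flips to forall y.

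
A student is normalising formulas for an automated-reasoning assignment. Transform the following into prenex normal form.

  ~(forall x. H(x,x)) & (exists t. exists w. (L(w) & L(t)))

Drive negations inward (¬∀x A ≡ ∃x ¬A, ¬∃x A ≡ ∀x ¬A, De Morgan for ∧/∨):
  (exists x. ~H(x,x)) & (exists t. exists w. (L(w) & L(t)))
Pull the quantifiers to the front (each side's bound variable is not free in the other side):
  exists x. exists t. exists w. (~H(x,x) & L(w) & L(t))

exists x. exists t. exists w. (~H(x,x) & L(w) & L(t))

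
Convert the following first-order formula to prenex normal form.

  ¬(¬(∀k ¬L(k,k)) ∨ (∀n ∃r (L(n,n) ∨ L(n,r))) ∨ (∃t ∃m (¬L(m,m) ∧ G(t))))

Push ¬ through the quantifiers and connectives to reach negation normal form:
  (∀k ¬L(k,k)) ∧ (∃n ∀r (¬L(n,n) ∧ ¬L(n,r))) ∧ (∀t ∀m (L(m,m) ∨ ¬G(t)))
Extract every quantifier outward, since the variables are now distinct and don't occur free across branches:
  ∀k ∃n ∀r ∀t ∀m (¬L(k,k) ∧ ¬L(n,n) ∧ ¬L(n,r) ∧ (L(m,m) ∨ ¬G(t)))

∀k ∃n ∀r ∀t ∀m (¬L(k,k) ∧ ¬L(n,n) ∧ ¬L(n,r) ∧ (L(m,m) ∨ ¬G(t)))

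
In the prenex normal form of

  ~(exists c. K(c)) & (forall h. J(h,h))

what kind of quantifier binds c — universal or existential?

Move each ¬ inward, flipping quantifiers it crosses:
  (forall c. ~K(c)) & (forall h. J(h,h))
All bound variables are already distinct, so no renaming is needed.
Extract every quantifier outward, since the variables are now distinct and don't occur free across branches:
  forall c. forall h. (~K(c) & J(h,h))
The quantifier exists c sits under an odd number of negations, so it flips to forall c.

universal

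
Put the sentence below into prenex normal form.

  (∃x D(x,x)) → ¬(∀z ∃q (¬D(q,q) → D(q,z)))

∀x ∃z ∀q (¬D(x,x) ∨ ¬D(q,q) ∧ ¬D(q,z))

Eliminate → and ↔ using ¬ and ∨.
  ¬(∃x D(x,x)) ∨ ¬(∀z ∃q (¬¬D(q,q) ∨ D(q,z)))
Move each ¬ inward, flipping quantifiers it crosses:
  (∀x ¬D(x,x)) ∨ (∃z ∀q (¬D(q,q) ∧ ¬D(q,z)))
Pull the quantifiers to the front (each side's bound variable is not free in the other side):
  ∀x ∃z ∀q (¬D(x,x) ∨ ¬D(q,q) ∧ ¬D(q,z))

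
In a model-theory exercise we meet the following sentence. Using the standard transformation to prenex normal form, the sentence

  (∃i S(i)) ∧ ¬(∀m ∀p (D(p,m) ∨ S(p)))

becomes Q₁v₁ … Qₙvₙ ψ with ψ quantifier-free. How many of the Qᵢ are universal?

Move each ¬ inward, flipping quantifiers it crosses:
  (∃i S(i)) ∧ (∃m ∃p (¬D(p,m) ∧ ¬S(p)))
All bound variables are already distinct, so no renaming is needed.
Pull the quantifiers to the front (each side's bound variable is not free in the other side):
  ∃i ∃m ∃p (S(i) ∧ ¬D(p,m) ∧ ¬S(p))
The prefix is ∃i ∃m ∃p: 0 universal, 3 existential.

0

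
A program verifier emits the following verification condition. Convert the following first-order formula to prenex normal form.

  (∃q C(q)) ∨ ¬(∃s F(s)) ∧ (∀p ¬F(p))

Push ¬ through the quantifiers and connectives to reach negation normal form:
  (∃q C(q)) ∨ (∀s ¬F(s)) ∧ (∀p ¬F(p))
All bound variables are already distinct, so no renaming is needed.
Finally move all quantifiers to the prefix:
  ∃q ∀s ∀p (C(q) ∨ ¬F(s) ∧ ¬F(p))

∃q ∀s ∀p (C(q) ∨ ¬F(s) ∧ ¬F(p))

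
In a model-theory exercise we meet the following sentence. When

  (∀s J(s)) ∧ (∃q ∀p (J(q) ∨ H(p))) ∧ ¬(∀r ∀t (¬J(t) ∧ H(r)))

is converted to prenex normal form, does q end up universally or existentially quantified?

existential

Drive negations inward (¬∀x A ≡ ∃x ¬A, ¬∃x A ≡ ∀x ¬A, De Morgan for ∧/∨):
  (∀s J(s)) ∧ (∃q ∀p (J(q) ∨ H(p))) ∧ (∃r ∃t (J(t) ∨ ¬H(r)))
All bound variables are already distinct, so no renaming is needed.
Finally move all quantifiers to the prefix:
  ∀s ∃q ∀p ∃r ∃t (J(s) ∧ (J(q) ∨ H(p)) ∧ (J(t) ∨ ¬H(r)))
The quantifier ∃q sits under an even number of negations, so it remains existential.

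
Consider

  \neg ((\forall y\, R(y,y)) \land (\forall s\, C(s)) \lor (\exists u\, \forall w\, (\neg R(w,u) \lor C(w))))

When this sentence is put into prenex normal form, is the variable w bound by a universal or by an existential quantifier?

existential

Push ¬ through the quantifiers and connectives to reach negation normal form:
  ((\exists y\, \neg R(y,y)) \lor (\exists s\, \neg C(s))) \land (\forall u\, \exists w\, (R(w,u) \land \neg C(w)))
Extract every quantifier outward, since the variables are now distinct and don't occur free across branches:
  \exists y\, \exists s\, \forall u\, \exists w\, ((\neg R(y,y) \lor \neg C(s)) \land R(w,u) \land \neg C(w))
The quantifier \forall w sits under an odd number of negations, so it flips to \exists w.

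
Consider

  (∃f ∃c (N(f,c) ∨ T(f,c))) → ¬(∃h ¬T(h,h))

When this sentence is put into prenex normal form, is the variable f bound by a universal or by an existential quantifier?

universal

Eliminate → and ↔ using ¬ and ∨.
  ¬(∃f ∃c (N(f,c) ∨ T(f,c))) ∨ ¬(∃h ¬T(h,h))
Move each ¬ inward, flipping quantifiers it crosses:
  (∀f ∀c (¬N(f,c) ∧ ¬T(f,c))) ∨ (∀h T(h,h))
All bound variables are already distinct, so no renaming is needed.
Finally move all quantifiers to the prefix:
  ∀f ∀c ∀h (¬N(f,c) ∧ ¬T(f,c) ∨ T(h,h))
The quantifier ∃f sits under an odd number of negations (counting the antecedent side of each →), so it flips to ∀f.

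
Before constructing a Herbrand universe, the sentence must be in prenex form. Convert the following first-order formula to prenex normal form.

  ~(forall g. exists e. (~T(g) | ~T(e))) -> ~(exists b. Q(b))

Rewrite implications/biconditionals: A → B as ¬A ∨ B.
  ~~(forall g. exists e. (~T(g) | ~T(e))) | ~(exists b. Q(b))
Move each ¬ inward, flipping quantifiers it crosses:
  (forall g. exists e. (~T(g) | ~T(e))) | (forall b. ~Q(b))
Finally move all quantifiers to the prefix:
  forall g. exists e. forall b. (~T(g) | ~T(e) | ~Q(b))

forall g. exists e. forall b. (~T(g) | ~T(e) | ~Q(b))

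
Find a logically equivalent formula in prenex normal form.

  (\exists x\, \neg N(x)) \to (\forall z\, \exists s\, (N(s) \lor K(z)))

Eliminate → and ↔ using ¬ and ∨.
  \neg (\exists x\, \neg N(x)) \lor (\forall z\, \exists s\, (N(s) \lor K(z)))
Drive negations inward (¬∀x A ≡ ∃x ¬A, ¬∃x A ≡ ∀x ¬A, De Morgan for ∧/∨):
  (\forall x\, N(x)) \lor (\forall z\, \exists s\, (N(s) \lor K(z)))
All bound variables are already distinct, so no renaming is needed.
Extract every quantifier outward, since the variables are now distinct and don't occur free across branches:
  \forall x\, \forall z\, \exists s\, (N(x) \lor N(s) \lor K(z))

\forall x\, \forall z\, \exists s\, (N(x) \lor N(s) \lor K(z))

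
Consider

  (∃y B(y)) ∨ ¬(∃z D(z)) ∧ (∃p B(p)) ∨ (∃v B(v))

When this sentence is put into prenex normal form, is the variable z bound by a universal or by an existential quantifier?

universal

Drive negations inward (¬∀x A ≡ ∃x ¬A, ¬∃x A ≡ ∀x ¬A, De Morgan for ∧/∨):
  (∃y B(y)) ∨ (∀z ¬D(z)) ∧ (∃p B(p)) ∨ (∃v B(v))
Extract every quantifier outward, since the variables are now distinct and don't occur free across branches:
  ∃y ∀z ∃p ∃v (B(y) ∨ ¬D(z) ∧ B(p) ∨ B(v))
The quantifier ∃z sits under an odd number of negations, so it flips to ∀z.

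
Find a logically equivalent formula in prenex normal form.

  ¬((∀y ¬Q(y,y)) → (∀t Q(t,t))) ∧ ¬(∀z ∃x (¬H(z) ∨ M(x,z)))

Rewrite implications/biconditionals: A → B as ¬A ∨ B.
  ¬(¬(∀y ¬Q(y,y)) ∨ (∀t Q(t,t))) ∧ ¬(∀z ∃x (¬H(z) ∨ M(x,z)))
Move each ¬ inward, flipping quantifiers it crosses:
  (∀y ¬Q(y,y)) ∧ (∃t ¬Q(t,t)) ∧ (∃z ∀x (H(z) ∧ ¬M(x,z)))
All bound variables are already distinct, so no renaming is needed.
Extract every quantifier outward, since the variables are now distinct and don't occur free across branches:
  ∀y ∃t ∃z ∀x (¬Q(y,y) ∧ ¬Q(t,t) ∧ H(z) ∧ ¬M(x,z))

∀y ∃t ∃z ∀x (¬Q(y,y) ∧ ¬Q(t,t) ∧ H(z) ∧ ¬M(x,z))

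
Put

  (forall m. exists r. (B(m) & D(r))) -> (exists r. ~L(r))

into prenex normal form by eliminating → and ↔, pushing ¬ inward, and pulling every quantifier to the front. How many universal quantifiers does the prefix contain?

1

First replace A → B with ¬A ∨ B.
  ~(forall m. exists r. (B(m) & D(r))) | (exists r. ~L(r))
Move each ¬ inward, flipping quantifiers it crosses:
  (exists m. forall r. (~B(m) | ~D(r))) | (exists r. ~L(r))
Rename bound variables to avoid capture: r↦v1.
  (exists m. forall r. (~B(m) | ~D(r))) | (exists v1. ~L(v1))
Pull the quantifiers to the front (each side's bound variable is not free in the other side):
  exists m. forall r. exists v1. (~B(m) | ~D(r) | ~L(v1))
The prefix is exists m forall r exists v1: 1 universal, 2 existential.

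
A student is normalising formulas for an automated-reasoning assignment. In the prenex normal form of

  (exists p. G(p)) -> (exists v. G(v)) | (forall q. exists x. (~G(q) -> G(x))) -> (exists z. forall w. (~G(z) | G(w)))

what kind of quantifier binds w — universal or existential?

universal

Eliminate → and ↔ using ¬ and ∨.
  ~(exists p. G(p)) | ~((exists v. G(v)) | (forall q. exists x. (~~G(q) | G(x)))) | (exists z. forall w. (~G(z) | G(w)))
Drive negations inward (¬∀x A ≡ ∃x ¬A, ¬∃x A ≡ ∀x ¬A, De Morgan for ∧/∨):
  (forall p. ~G(p)) | (forall v. ~G(v)) & (exists q. forall x. (~G(q) & ~G(x))) | (exists z. forall w. (~G(z) | G(w)))
Finally move all quantifiers to the prefix:
  forall p. forall v. exists q. forall x. exists z. forall w. (~G(p) | ~G(v) & ~G(q) & ~G(x) | ~G(z) | G(w))
The quantifier forall w sits under an even number of negations (counting the antecedent side of each →), so it remains universal.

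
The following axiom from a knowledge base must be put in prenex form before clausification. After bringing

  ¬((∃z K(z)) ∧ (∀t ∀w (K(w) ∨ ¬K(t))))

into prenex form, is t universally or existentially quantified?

Move each ¬ inward, flipping quantifiers it crosses:
  (∀z ¬K(z)) ∨ (∃t ∃w (¬K(w) ∧ K(t)))
All bound variables are already distinct, so no renaming is needed.
Extract every quantifier outward, since the variables are now distinct and don't occur free across branches:
  ∀z ∃t ∃w (¬K(z) ∨ ¬K(w) ∧ K(t))
The quantifier ∀t sits under an odd number of negations, so it flips to ∃t.

existential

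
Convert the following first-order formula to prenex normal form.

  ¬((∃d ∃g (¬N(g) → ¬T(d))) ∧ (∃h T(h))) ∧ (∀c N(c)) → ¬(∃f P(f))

Eliminate → and ↔ using ¬ and ∨.
  ¬(¬((∃d ∃g (¬¬N(g) ∨ ¬T(d))) ∧ (∃h T(h))) ∧ (∀c N(c))) ∨ ¬(∃f P(f))
Push ¬ through the quantifiers and connectives to reach negation normal form:
  (∃d ∃g (N(g) ∨ ¬T(d))) ∧ (∃h T(h)) ∨ (∃c ¬N(c)) ∨ (∀f ¬P(f))
Extract every quantifier outward, since the variables are now distinct and don't occur free across branches:
  ∃d ∃g ∃h ∃c ∀f ((N(g) ∨ ¬T(d)) ∧ T(h) ∨ ¬N(c) ∨ ¬P(f))

∃d ∃g ∃h ∃c ∀f ((N(g) ∨ ¬T(d)) ∧ T(h) ∨ ¬N(c) ∨ ¬P(f))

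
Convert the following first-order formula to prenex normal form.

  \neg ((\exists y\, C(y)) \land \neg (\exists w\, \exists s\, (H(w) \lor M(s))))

\forall y\, \exists w\, \exists s\, (\neg C(y) \lor H(w) \lor M(s))

Push ¬ through the quantifiers and connectives to reach negation normal form:
  (\forall y\, \neg C(y)) \lor (\exists w\, \exists s\, (H(w) \lor M(s)))
All bound variables are already distinct, so no renaming is needed.
Pull the quantifiers to the front (each side's bound variable is not free in the other side):
  \forall y\, \exists w\, \exists s\, (\neg C(y) \lor H(w) \lor M(s))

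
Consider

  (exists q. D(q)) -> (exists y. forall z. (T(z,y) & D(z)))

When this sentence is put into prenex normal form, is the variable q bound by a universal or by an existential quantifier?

First replace A → B with ¬A ∨ B.
  ~(exists q. D(q)) | (exists y. forall z. (T(z,y) & D(z)))
Drive negations inward (¬∀x A ≡ ∃x ¬A, ¬∃x A ≡ ∀x ¬A, De Morgan for ∧/∨):
  (forall q. ~D(q)) | (exists y. forall z. (T(z,y) & D(z)))
Extract every quantifier outward, since the variables are now distinct and don't occur free across branches:
  forall q. exists y. forall z. (~D(q) | T(z,y) & D(z))
The quantifier exists q sits under an odd number of negations (counting the antecedent side of each →), so it flips to forall q.

universal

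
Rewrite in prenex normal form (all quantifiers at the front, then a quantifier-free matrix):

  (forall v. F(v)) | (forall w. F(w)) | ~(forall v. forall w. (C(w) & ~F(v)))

forall v. forall w. exists v1. exists z. (F(v) | F(w) | ~C(z) | F(v1))

Move each ¬ inward, flipping quantifiers it crosses:
  (forall v. F(v)) | (forall w. F(w)) | (exists v. exists w. (~C(w) | F(v)))
Standardize variables apart so no two quantifiers bind the same name: v↦v1, w↦z.
  (forall v. F(v)) | (forall w. F(w)) | (exists v1. exists z. (~C(z) | F(v1)))
Finally move all quantifiers to the prefix:
  forall v. forall w. exists v1. exists z. (F(v) | F(w) | ~C(z) | F(v1))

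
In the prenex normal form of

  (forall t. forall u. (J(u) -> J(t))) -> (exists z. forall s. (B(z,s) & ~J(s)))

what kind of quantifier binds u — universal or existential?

Rewrite implications/biconditionals: A → B as ¬A ∨ B.
  ~(forall t. forall u. (~J(u) | J(t))) | (exists z. forall s. (B(z,s) & ~J(s)))
Move each ¬ inward, flipping quantifiers it crosses:
  (exists t. exists u. (J(u) & ~J(t))) | (exists z. forall s. (B(z,s) & ~J(s)))
Finally move all quantifiers to the prefix:
  exists t. exists u. exists z. forall s. (J(u) & ~J(t) | B(z,s) & ~J(s))
The quantifier forall u sits under an odd number of negations (counting the antecedent side of each →), so it flips to exists u.

existential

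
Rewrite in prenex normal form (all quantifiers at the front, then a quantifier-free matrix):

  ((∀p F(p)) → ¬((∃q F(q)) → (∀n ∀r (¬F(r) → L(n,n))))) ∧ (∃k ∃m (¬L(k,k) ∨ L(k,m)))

∃p ∃q ∃n ∃r ∃k ∃m ((¬F(p) ∨ F(q) ∧ ¬F(r) ∧ ¬L(n,n)) ∧ (¬L(k,k) ∨ L(k,m)))

Eliminate → and ↔ using ¬ and ∨.
  (¬(∀p F(p)) ∨ ¬(¬(∃q F(q)) ∨ (∀n ∀r (¬¬F(r) ∨ L(n,n))))) ∧ (∃k ∃m (¬L(k,k) ∨ L(k,m)))
Drive negations inward (¬∀x A ≡ ∃x ¬A, ¬∃x A ≡ ∀x ¬A, De Morgan for ∧/∨):
  ((∃p ¬F(p)) ∨ (∃q F(q)) ∧ (∃n ∃r (¬F(r) ∧ ¬L(n,n)))) ∧ (∃k ∃m (¬L(k,k) ∨ L(k,m)))
Pull the quantifiers to the front (each side's bound variable is not free in the other side):
  ∃p ∃q ∃n ∃r ∃k ∃m ((¬F(p) ∨ F(q) ∧ ¬F(r) ∧ ¬L(n,n)) ∧ (¬L(k,k) ∨ L(k,m)))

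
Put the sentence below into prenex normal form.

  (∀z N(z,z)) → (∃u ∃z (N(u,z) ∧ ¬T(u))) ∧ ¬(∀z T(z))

First replace A → B with ¬A ∨ B.
  ¬(∀z N(z,z)) ∨ (∃u ∃z (N(u,z) ∧ ¬T(u))) ∧ ¬(∀z T(z))
Drive negations inward (¬∀x A ≡ ∃x ¬A, ¬∃x A ≡ ∀x ¬A, De Morgan for ∧/∨):
  (∃z ¬N(z,z)) ∨ (∃u ∃z (N(u,z) ∧ ¬T(u))) ∧ (∃z ¬T(z))
Rename bound variables to avoid capture: z↦q, z↦c.
  (∃z ¬N(z,z)) ∨ (∃u ∃q (N(u,q) ∧ ¬T(u))) ∧ (∃c ¬T(c))
Extract every quantifier outward, since the variables are now distinct and don't occur free across branches:
  ∃z ∃u ∃q ∃c (¬N(z,z) ∨ N(u,q) ∧ ¬T(u) ∧ ¬T(c))

∃z ∃u ∃q ∃c (¬N(z,z) ∨ N(u,q) ∧ ¬T(u) ∧ ¬T(c))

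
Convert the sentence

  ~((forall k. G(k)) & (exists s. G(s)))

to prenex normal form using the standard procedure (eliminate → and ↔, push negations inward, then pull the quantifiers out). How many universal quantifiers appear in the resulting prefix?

Drive negations inward (¬∀x A ≡ ∃x ¬A, ¬∃x A ≡ ∀x ¬A, De Morgan for ∧/∨):
  (exists k. ~G(k)) | (forall s. ~G(s))
All bound variables are already distinct, so no renaming is needed.
Pull the quantifiers to the front (each side's bound variable is not free in the other side):
  exists k. forall s. (~G(k) | ~G(s))
The prefix is exists k forall s: 1 universal, 1 existential.

1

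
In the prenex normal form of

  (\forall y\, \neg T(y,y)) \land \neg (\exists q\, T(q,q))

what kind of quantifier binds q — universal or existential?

Move each ¬ inward, flipping quantifiers it crosses:
  (\forall y\, \neg T(y,y)) \land (\forall q\, \neg T(q,q))
All bound variables are already distinct, so no renaming is needed.
Extract every quantifier outward, since the variables are now distinct and don't occur free across branches:
  \forall y\, \forall q\, (\neg T(y,y) \land \neg T(q,q))
The quantifier \exists q sits under an odd number of negations, so it flips to \forall q.

universal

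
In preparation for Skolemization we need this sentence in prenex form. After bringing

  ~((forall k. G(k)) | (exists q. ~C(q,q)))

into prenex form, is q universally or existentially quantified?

Move each ¬ inward, flipping quantifiers it crosses:
  (exists k. ~G(k)) & (forall q. C(q,q))
All bound variables are already distinct, so no renaming is needed.
Extract every quantifier outward, since the variables are now distinct and don't occur free across branches:
  exists k. forall q. (~G(k) & C(q,q))
The quantifier exists q sits under an odd number of negations, so it flips to forall q.

universal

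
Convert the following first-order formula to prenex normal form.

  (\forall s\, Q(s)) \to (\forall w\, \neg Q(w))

\exists s\, \forall w\, (\neg Q(s) \lor \neg Q(w))

Eliminate → and ↔ using ¬ and ∨.
  \neg (\forall s\, Q(s)) \lor (\forall w\, \neg Q(w))
Push ¬ through the quantifiers and connectives to reach negation normal form:
  (\exists s\, \neg Q(s)) \lor (\forall w\, \neg Q(w))
Pull the quantifiers to the front (each side's bound variable is not free in the other side):
  \exists s\, \forall w\, (\neg Q(s) \lor \neg Q(w))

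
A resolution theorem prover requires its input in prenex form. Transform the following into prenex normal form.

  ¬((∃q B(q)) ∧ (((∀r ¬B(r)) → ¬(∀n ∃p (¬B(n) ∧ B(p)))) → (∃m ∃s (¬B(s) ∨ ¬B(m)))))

Eliminate → and ↔ using ¬ and ∨.
  ¬((∃q B(q)) ∧ (¬(¬(∀r ¬B(r)) ∨ ¬(∀n ∃p (¬B(n) ∧ B(p)))) ∨ (∃m ∃s (¬B(s) ∨ ¬B(m)))))
Drive negations inward (¬∀x A ≡ ∃x ¬A, ¬∃x A ≡ ∀x ¬A, De Morgan for ∧/∨):
  (∀q ¬B(q)) ∨ ((∃r B(r)) ∨ (∃n ∀p (B(n) ∨ ¬B(p)))) ∧ (∀m ∀s (B(s) ∧ B(m)))
All bound variables are already distinct, so no renaming is needed.
Finally move all quantifiers to the prefix:
  ∀q ∃r ∃n ∀p ∀m ∀s (¬B(q) ∨ (B(r) ∨ B(n) ∨ ¬B(p)) ∧ B(s) ∧ B(m))

∀q ∃r ∃n ∀p ∀m ∀s (¬B(q) ∨ (B(r) ∨ B(n) ∨ ¬B(p)) ∧ B(s) ∧ B(m))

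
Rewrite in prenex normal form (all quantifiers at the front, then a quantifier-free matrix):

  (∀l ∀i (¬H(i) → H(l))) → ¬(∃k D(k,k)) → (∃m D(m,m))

Rewrite implications/biconditionals: A → B as ¬A ∨ B.
  ¬(∀l ∀i (¬¬H(i) ∨ H(l))) ∨ ¬¬(∃k D(k,k)) ∨ (∃m D(m,m))
Push ¬ through the quantifiers and connectives to reach negation normal form:
  (∃l ∃i (¬H(i) ∧ ¬H(l))) ∨ (∃k D(k,k)) ∨ (∃m D(m,m))
All bound variables are already distinct, so no renaming is needed.
Finally move all quantifiers to the prefix:
  ∃l ∃i ∃k ∃m (¬H(i) ∧ ¬H(l) ∨ D(k,k) ∨ D(m,m))

∃l ∃i ∃k ∃m (¬H(i) ∧ ¬H(l) ∨ D(k,k) ∨ D(m,m))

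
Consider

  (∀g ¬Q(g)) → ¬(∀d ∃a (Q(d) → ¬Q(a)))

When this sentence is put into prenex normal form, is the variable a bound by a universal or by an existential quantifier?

universal

Eliminate → and ↔ using ¬ and ∨.
  ¬(∀g ¬Q(g)) ∨ ¬(∀d ∃a (¬Q(d) ∨ ¬Q(a)))
Drive negations inward (¬∀x A ≡ ∃x ¬A, ¬∃x A ≡ ∀x ¬A, De Morgan for ∧/∨):
  (∃g Q(g)) ∨ (∃d ∀a (Q(d) ∧ Q(a)))
Finally move all quantifiers to the prefix:
  ∃g ∃d ∀a (Q(g) ∨ Q(d) ∧ Q(a))
The quantifier ∃a sits under an odd number of negations (counting the antecedent side of each →), so it flips to ∀a.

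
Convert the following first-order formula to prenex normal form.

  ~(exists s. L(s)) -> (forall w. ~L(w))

exists s. forall w. (L(s) | ~L(w))

First replace A → B with ¬A ∨ B.
  ~~(exists s. L(s)) | (forall w. ~L(w))
Move each ¬ inward, flipping quantifiers it crosses:
  (exists s. L(s)) | (forall w. ~L(w))
Pull the quantifiers to the front (each side's bound variable is not free in the other side):
  exists s. forall w. (L(s) | ~L(w))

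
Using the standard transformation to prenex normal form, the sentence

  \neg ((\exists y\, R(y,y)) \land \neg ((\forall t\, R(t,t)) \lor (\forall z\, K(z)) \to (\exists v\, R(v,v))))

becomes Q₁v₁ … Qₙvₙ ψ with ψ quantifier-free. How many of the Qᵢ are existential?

3

Rewrite implications/biconditionals: A → B as ¬A ∨ B.
  \neg ((\exists y\, R(y,y)) \land \neg (\neg ((\forall t\, R(t,t)) \lor (\forall z\, K(z))) \lor (\exists v\, R(v,v))))
Move each ¬ inward, flipping quantifiers it crosses:
  (\forall y\, \neg R(y,y)) \lor (\exists t\, \neg R(t,t)) \land (\exists z\, \neg K(z)) \lor (\exists v\, R(v,v))
All bound variables are already distinct, so no renaming is needed.
Pull the quantifiers to the front (each side's bound variable is not free in the other side):
  \forall y\, \exists t\, \exists z\, \exists v\, (\neg R(y,y) \lor \neg R(t,t) \land \neg K(z) \lor R(v,v))
The prefix is \forall y \exists t \exists z \exists v: 1 universal, 3 existential.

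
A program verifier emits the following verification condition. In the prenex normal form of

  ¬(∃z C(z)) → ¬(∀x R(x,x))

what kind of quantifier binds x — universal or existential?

First replace A → B with ¬A ∨ B.
  ¬¬(∃z C(z)) ∨ ¬(∀x R(x,x))
Move each ¬ inward, flipping quantifiers it crosses:
  (∃z C(z)) ∨ (∃x ¬R(x,x))
All bound variables are already distinct, so no renaming is needed.
Pull the quantifiers to the front (each side's bound variable is not free in the other side):
  ∃z ∃x (C(z) ∨ ¬R(x,x))
The quantifier ∀x sits under an odd number of negations (counting the antecedent side of each →), so it flips to ∃x.

existential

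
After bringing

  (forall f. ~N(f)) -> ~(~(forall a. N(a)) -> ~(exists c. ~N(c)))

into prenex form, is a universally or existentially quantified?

Eliminate → and ↔ using ¬ and ∨.
  ~(forall f. ~N(f)) | ~(~~(forall a. N(a)) | ~(exists c. ~N(c)))
Push ¬ through the quantifiers and connectives to reach negation normal form:
  (exists f. N(f)) | (exists a. ~N(a)) & (exists c. ~N(c))
Extract every quantifier outward, since the variables are now distinct and don't occur free across branches:
  exists f. exists a. exists c. (N(f) | ~N(a) & ~N(c))
The quantifier forall a sits under an odd number of negations (counting the antecedent side of each →), so it flips to exists a.

existential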